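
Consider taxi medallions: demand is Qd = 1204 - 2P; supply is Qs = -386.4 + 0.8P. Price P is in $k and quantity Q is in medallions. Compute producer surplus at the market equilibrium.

At equilibrium Qd = Qs, so 1204 - 2P = -386.4 + 0.8P; collecting terms, 1590.4 = 2.8P and P* = 568.
Then Q* = 1204 - 2(568) = 68.
Supply choke price (Qs = 0): P = 483. Producer surplus = ½ × (568 - 483) × 68 = 2890.

Producer surplus = 2890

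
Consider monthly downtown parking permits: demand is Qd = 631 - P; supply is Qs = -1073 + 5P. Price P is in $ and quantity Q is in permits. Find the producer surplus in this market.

Producer surplus = 12040.9

At equilibrium Qd = Qs, so 631 - P = -1073 + 5P; collecting terms, 1704 = 6P and P* = 284.
From the demand curve, Q* = 631 - 284 = 347.
Supply choke price (Qs = 0): P = 214.6. Producer surplus = ½ × (284 - 214.6) × 347 = 12040.9.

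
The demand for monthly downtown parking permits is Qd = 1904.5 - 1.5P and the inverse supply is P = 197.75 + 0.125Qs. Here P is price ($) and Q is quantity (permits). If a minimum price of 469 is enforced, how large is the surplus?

Surplus = 969

Rewriting in direct form: Qs = -1582 + 8P.
Evaluating both curves at the floor price 469 gives Qd = 1201, Qs = 2170.
Surplus = Qs - Qd = 2170 - 1201 = 969.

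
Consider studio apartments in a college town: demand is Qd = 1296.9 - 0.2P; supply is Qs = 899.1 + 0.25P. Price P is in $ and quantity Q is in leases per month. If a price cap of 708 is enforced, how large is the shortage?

Evaluating both curves at the ceiling price 708 gives Qd = 1155.3, Qs = 1076.1.
Shortage = Qd - Qs = 1155.3 - 1076.1 = 79.2.

Shortage = 79.2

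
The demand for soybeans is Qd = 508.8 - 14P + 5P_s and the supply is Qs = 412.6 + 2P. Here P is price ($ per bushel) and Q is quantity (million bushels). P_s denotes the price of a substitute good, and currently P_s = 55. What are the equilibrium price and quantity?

P* = 23.2, Q* = 459

With P_s = 55, demand is Qd = 783.8 - 14P.
Set Qd = Qs: 783.8 - 14P = 412.6 + 2P, so 371.2 = 16P and P* = 23.2.
From the demand curve, Q* = 783.8 - 14(23.2) = 459.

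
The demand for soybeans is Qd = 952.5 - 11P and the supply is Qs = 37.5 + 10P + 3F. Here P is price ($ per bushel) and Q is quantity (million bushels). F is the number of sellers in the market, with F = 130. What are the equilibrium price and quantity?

With F = 130, supply is Qs = 427.5 + 10P.
Equating demand and supply, 952.5 - 11P = 427.5 + 10P gives 21P = 525, so P* = 25.
From the demand curve, Q* = 952.5 - 11(25) = 677.5.

P* = 25, Q* = 677.5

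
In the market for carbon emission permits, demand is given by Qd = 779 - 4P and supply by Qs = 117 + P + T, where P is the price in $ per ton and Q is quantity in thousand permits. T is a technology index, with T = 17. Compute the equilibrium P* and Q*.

With T = 17, supply is Qs = 134 + P.
Equating demand and supply, 779 - 4P = 134 + P gives 5P = 645, so P* = 129.
Then Q* = 779 - 4(129) = 263.

P* = 129, Q* = 263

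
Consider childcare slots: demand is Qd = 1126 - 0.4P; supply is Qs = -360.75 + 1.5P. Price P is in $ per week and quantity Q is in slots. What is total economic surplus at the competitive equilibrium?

Total surplus = 1046534.25

The market clears where 1126 - 0.4P = -360.75 + 1.5P. Rearranging, 1.9P = 1486.75, hence P* = 782.5.
Plugging P* into demand: Q* = 1126 - 0.4(782.5) = 813.
Demand choke price = 2815; supply choke price = 240.5. CS = ½(2815 - 782.5)(813) = 826211.25; PS = ½(782.5 - 240.5)(813) = 220323. Total surplus = 1046534.25.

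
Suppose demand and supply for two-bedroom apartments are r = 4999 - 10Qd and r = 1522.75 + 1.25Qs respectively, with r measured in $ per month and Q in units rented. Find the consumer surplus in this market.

Rewriting in direct form: Qd = 499.9 - 0.1r and Qs = -1218.2 + 0.8r.
Set Qd = Qs: 499.9 - 0.1r = -1218.2 + 0.8r, so 1718.1 = 0.9r and r* = 1909.
Then Q* = 499.9 - 0.1(1909) = 309.
Demand choke price (Qd = 0): r = 499.9/0.1 = 4999. Consumer surplus = ½ × (4999 - 1909) × 309 = 477405.

Consumer surplus = 477405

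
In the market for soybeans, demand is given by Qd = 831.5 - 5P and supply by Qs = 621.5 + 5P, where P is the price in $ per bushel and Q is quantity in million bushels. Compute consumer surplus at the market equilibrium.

At equilibrium Qd = Qs, so 831.5 - 5P = 621.5 + 5P; collecting terms, 210 = 10P and P* = 21.
Plugging P* into demand: Q* = 831.5 - 5(21) = 726.5.
Demand choke price (Qd = 0): P = 831.5/5 = 166.3. Consumer surplus = ½ × (166.3 - 21) × 726.5 = 52780.225.

Consumer surplus = 52780.225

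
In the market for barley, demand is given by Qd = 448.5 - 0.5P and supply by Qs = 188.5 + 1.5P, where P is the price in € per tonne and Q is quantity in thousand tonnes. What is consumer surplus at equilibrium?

Consumer surplus = 147072.25

The market clears where 448.5 - 0.5P = 188.5 + 1.5P. Rearranging, 2P = 260, hence P* = 130.
Then Q* = 448.5 - 0.5(130) = 383.5.
Demand choke price (Qd = 0): P = 448.5/0.5 = 897. Consumer surplus = ½ × (897 - 130) × 383.5 = 147072.25.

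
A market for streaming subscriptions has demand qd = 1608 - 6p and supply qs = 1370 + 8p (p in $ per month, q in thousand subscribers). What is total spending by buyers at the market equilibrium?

Total spending by buyers = 25602

At equilibrium qd = qs, so 1608 - 6p = 1370 + 8p; collecting terms, 238 = 14p and p* = 17.
Substitute back: q* = 1608 - 6(17) = 1506.
Total spending by buyers = p* × q* = 17 × 1506 = 25602.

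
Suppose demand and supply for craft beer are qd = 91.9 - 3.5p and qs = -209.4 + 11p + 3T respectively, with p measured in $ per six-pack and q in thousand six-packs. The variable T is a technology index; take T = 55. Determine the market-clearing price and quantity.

With T = 55, supply is qs = -44.4 + 11p.
The market clears where 91.9 - 3.5p = -44.4 + 11p. Rearranging, 14.5p = 136.3, hence p* = 9.4.
Plugging p* into demand: q* = 91.9 - 3.5(9.4) = 59.

p* = 9.4, q* = 59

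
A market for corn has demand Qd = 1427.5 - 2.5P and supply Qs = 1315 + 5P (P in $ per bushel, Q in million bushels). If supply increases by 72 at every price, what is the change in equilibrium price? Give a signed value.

At equilibrium Qd = Qs, so 1427.5 - 2.5P = 1315 + 5P; collecting terms, 112.5 = 7.5P and P* = 15.
From the demand curve, Q* = 1427.5 - 2.5(15) = 1390.
After the shift, supply is Qs = 1387 + 5P.
The new intersection has 40.5 = 7.5P, i.e. P = 5.4, Q = 1414.
ΔP = 5.4 - 15 = -9.6.

ΔP = -9.6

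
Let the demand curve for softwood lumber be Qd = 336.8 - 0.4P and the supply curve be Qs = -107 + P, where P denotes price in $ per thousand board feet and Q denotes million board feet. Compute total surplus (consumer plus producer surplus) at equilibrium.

Total surplus = 77175

At equilibrium Qd = Qs, so 336.8 - 0.4P = -107 + P; collecting terms, 443.8 = 1.4P and P* = 317.
Substitute back: Q* = 336.8 - 0.4(317) = 210.
Demand choke price = 842; supply choke price = 107. CS = ½(842 - 317)(210) = 55125; PS = ½(317 - 107)(210) = 22050. Total surplus = 77175.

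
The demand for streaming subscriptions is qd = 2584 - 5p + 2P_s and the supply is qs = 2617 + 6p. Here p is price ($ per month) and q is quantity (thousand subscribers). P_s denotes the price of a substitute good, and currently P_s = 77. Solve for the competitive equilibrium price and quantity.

p* = 11, q* = 2683

With P_s = 77, demand is qd = 2738 - 5p.
Equating demand and supply, 2738 - 5p = 2617 + 6p gives 11p = 121, so p* = 11.
Substitute back: q* = 2738 - 5(11) = 2683.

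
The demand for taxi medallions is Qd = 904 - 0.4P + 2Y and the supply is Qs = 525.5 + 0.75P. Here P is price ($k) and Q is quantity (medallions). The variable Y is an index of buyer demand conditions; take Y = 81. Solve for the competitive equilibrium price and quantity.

With Y = 81, demand is Qd = 1066 - 0.4P.
Equating demand and supply, 1066 - 0.4P = 525.5 + 0.75P gives 1.15P = 540.5, so P* = 470.
Plugging P* into demand: Q* = 1066 - 0.4(470) = 878.

P* = 470, Q* = 878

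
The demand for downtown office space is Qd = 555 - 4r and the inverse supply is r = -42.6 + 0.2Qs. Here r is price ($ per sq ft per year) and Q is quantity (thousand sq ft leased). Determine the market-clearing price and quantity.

Inverting to quantity form: Qs = 213 + 5r.
At equilibrium Qd = Qs, so 555 - 4r = 213 + 5r; collecting terms, 342 = 9r and r* = 38.
Substitute back: Q* = 555 - 4(38) = 403.

r* = 38, Q* = 403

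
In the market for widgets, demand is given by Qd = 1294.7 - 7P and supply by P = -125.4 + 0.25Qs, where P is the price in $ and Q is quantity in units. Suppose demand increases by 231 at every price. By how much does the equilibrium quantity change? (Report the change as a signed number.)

Solving each curve for Q: Qs = 501.6 + 4P.
Equating demand and supply, 1294.7 - 7P = 501.6 + 4P gives 11P = 793.1, so P* = 72.1.
Plugging P* into demand: Q* = 1294.7 - 7(72.1) = 790.
After the shift, demand is Qd = 1525.7 - 7P.
The new intersection has 1024.1 = 11P, i.e. P = 93.1, Q = 874.
ΔQ = 874 - 790 = 84.

ΔQ = 84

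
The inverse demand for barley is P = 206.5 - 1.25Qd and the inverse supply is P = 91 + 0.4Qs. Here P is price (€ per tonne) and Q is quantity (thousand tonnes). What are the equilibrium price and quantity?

Rewriting in direct form: Qd = 165.2 - 0.8P and Qs = -227.5 + 2.5P.
Equating demand and supply, 165.2 - 0.8P = -227.5 + 2.5P gives 3.3P = 392.7, so P* = 119.
Substitute back: Q* = 165.2 - 0.8(119) = 70.

P* = 119, Q* = 70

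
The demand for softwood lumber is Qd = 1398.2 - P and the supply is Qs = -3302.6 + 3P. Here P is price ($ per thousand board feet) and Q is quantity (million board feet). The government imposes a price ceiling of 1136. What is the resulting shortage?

Shortage = 156.8

At P = 1136: Qd = 262.2 and Qs = 105.4.
Shortage = Qd - Qs = 262.2 - 105.4 = 156.8.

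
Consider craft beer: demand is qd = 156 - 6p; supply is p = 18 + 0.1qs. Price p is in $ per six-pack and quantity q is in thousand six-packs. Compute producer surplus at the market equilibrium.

Solving each curve for q: qs = -180 + 10p.
Set qd = qs: 156 - 6p = -180 + 10p, so 336 = 16p and p* = 21.
Then q* = 156 - 6(21) = 30.
Supply choke price (qs = 0): p = 18. Producer surplus = ½ × (21 - 18) × 30 = 45.

Producer surplus = 45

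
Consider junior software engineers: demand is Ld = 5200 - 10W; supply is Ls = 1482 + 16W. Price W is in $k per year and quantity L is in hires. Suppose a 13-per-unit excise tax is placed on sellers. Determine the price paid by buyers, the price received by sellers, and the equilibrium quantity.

W_b = 151, W_s = 138, L = 3690

With a tax of 13 on sellers, they supply based on the net price W_s = W_b - 13, so Ls = 1274 + 16W_b.
Market clearing requires 5200 - 10W_b = 1274 + 16W_b; hence 3926 = 26W_b and W_b = 151.
So W_s = 138 and the quantity traded is L = 5200 - 10(151) = 3690.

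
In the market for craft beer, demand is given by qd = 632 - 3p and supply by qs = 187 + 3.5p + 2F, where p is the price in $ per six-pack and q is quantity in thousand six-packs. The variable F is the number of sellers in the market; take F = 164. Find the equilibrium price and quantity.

p* = 18, q* = 578

With F = 164, supply is qs = 515 + 3.5p.
Equating demand and supply, 632 - 3p = 515 + 3.5p gives 6.5p = 117, so p* = 18.
Then q* = 632 - 3(18) = 578.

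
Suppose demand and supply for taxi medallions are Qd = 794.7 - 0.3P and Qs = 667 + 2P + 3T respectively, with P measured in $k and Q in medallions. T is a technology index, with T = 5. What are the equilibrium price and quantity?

P* = 49, Q* = 780

With T = 5, supply is Qs = 682 + 2P.
At equilibrium Qd = Qs, so 794.7 - 0.3P = 682 + 2P; collecting terms, 112.7 = 2.3P and P* = 49.
Then Q* = 794.7 - 0.3(49) = 780.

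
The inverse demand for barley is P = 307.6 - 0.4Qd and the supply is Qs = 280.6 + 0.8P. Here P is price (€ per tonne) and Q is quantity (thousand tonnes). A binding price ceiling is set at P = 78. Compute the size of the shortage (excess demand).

Inverting to quantity form: Qd = 769 - 2.5P.
With P fixed at 78, quantity demanded is 574 and quantity supplied is 343.
Shortage = Qd - Qs = 574 - 343 = 231.

Shortage = 231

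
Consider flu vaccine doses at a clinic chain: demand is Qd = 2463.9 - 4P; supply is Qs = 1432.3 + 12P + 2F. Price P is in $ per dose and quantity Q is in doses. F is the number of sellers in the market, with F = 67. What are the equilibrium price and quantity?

P* = 56.1, Q* = 2239.5

With F = 67, supply is Qs = 1566.3 + 12P.
The market clears where 2463.9 - 4P = 1566.3 + 12P. Rearranging, 16P = 897.6, hence P* = 56.1.
Substitute back: Q* = 2463.9 - 4(56.1) = 2239.5.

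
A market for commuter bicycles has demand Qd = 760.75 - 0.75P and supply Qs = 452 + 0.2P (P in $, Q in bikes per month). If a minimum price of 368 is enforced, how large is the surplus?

At P = 368: Qd = 484.75 and Qs = 525.6.
Surplus = Qs - Qd = 525.6 - 484.75 = 40.85.

Surplus = 40.85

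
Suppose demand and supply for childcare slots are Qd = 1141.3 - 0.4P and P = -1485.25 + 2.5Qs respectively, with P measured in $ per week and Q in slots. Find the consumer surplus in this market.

Consumer surplus = 941129.1125

In direct form, Qs = 594.1 + 0.4P.
Equating demand and supply, 1141.3 - 0.4P = 594.1 + 0.4P gives 0.8P = 547.2, so P* = 684.
Substitute back: Q* = 1141.3 - 0.4(684) = 867.7.
Demand choke price (Qd = 0): P = 1141.3/0.4 = 2853.25. Consumer surplus = ½ × (2853.25 - 684) × 867.7 = 941129.1125.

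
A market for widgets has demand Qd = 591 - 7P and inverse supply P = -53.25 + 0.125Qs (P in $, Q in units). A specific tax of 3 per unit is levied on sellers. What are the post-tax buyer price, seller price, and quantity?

Rewriting in direct form: Qs = 426 + 8P.
Sellers keep P_s = P_b - 3 per unit, so supply in terms of the buyer price is Qs = 402 + 8P_b.
Market clearing requires 591 - 7P_b = 402 + 8P_b; hence 189 = 15P_b and P_b = 12.6.
Then P_s = 12.6 - 3 = 9.6 and Q = 591 - 7(12.6) = 502.8.

P_b = 12.6, P_s = 9.6, Q = 502.8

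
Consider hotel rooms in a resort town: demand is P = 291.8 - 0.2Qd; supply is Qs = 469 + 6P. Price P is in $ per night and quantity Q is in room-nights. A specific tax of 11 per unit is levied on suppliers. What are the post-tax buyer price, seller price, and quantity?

In direct form, Qd = 1459 - 5P.
With a tax of 11 on suppliers, they supply based on the net price P_s = P_b - 11, so Qs = 403 + 6P_b.
Market clearing requires 1459 - 5P_b = 403 + 6P_b; hence 1056 = 11P_b and P_b = 96.
Then P_s = 96 - 11 = 85 and Q = 1459 - 5(96) = 979.

P_b = 96, P_s = 85, Q = 979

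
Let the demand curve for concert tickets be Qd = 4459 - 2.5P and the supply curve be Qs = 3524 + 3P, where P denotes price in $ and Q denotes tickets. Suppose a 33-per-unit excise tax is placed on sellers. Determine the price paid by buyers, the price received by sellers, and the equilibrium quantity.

The tax drives a wedge P_b - P_s = 33. Substituting P_s = P_b - 33 into supply: Qs = 3425 + 3P_b.
Equate demand and the shifted supply: 4459 - 2.5P_b = 3425 + 3P_b, giving 5.5P_b = 1034, so P_b = 188.
So P_s = 155 and the quantity traded is Q = 4459 - 2.5(188) = 3989.

P_b = 188, P_s = 155, Q = 3989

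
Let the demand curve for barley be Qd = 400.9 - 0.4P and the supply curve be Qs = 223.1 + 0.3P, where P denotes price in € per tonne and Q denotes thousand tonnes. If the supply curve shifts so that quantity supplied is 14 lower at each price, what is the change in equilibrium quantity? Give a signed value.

ΔQ = -8

At equilibrium Qd = Qs, so 400.9 - 0.4P = 223.1 + 0.3P; collecting terms, 177.8 = 0.7P and P* = 254.
From the demand curve, Q* = 400.9 - 0.4(254) = 299.3.
After the shift, supply is Qs = 209.1 + 0.3P.
Re-solving, 0.7P = 191.8 gives P = 274 and Q = 291.3.
ΔQ = 291.3 - 299.3 = -8.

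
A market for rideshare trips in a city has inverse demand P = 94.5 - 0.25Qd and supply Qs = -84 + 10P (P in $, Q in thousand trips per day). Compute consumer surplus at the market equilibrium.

In direct form, Qd = 378 - 4P.
The market clears where 378 - 4P = -84 + 10P. Rearranging, 14P = 462, hence P* = 33.
Plugging P* into demand: Q* = 378 - 4(33) = 246.
Demand choke price (Qd = 0): P = 378/4 = 94.5. Consumer surplus = ½ × (94.5 - 33) × 246 = 7564.5.

Consumer surplus = 7564.5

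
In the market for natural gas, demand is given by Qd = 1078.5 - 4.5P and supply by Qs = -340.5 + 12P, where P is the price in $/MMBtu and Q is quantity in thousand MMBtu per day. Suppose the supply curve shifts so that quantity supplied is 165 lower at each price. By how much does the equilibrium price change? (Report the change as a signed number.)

ΔP = 10

At equilibrium Qd = Qs, so 1078.5 - 4.5P = -340.5 + 12P; collecting terms, 1419 = 16.5P and P* = 86.
Substitute back: Q* = 1078.5 - 4.5(86) = 691.5.
After the shift, supply is Qs = -505.5 + 12P.
Re-solving, 16.5P = 1584 gives P = 96 and Q = 646.5.
ΔP = 96 - 86 = 10.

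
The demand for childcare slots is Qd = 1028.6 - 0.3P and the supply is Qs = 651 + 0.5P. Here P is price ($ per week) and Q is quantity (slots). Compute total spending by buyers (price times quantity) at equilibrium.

At equilibrium Qd = Qs, so 1028.6 - 0.3P = 651 + 0.5P; collecting terms, 377.6 = 0.8P and P* = 472.
Plugging P* into demand: Q* = 1028.6 - 0.3(472) = 887.
Total spending by buyers = P* × Q* = 472 × 887 = 418664.

Total spending by buyers = 418664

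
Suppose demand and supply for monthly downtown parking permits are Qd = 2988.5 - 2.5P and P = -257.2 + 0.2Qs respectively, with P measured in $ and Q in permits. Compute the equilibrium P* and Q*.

P* = 227, Q* = 2421

Rewriting in direct form: Qs = 1286 + 5P.
The market clears where 2988.5 - 2.5P = 1286 + 5P. Rearranging, 7.5P = 1702.5, hence P* = 227.
Then Q* = 2988.5 - 2.5(227) = 2421.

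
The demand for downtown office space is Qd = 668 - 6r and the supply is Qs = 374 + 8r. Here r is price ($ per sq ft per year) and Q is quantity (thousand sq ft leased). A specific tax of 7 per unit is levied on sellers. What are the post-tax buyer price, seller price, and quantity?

r_b = 25, r_s = 18, Q = 518

Sellers keep r_s = r_b - 7 per unit, so supply in terms of the buyer price is Qs = 318 + 8r_b.
Set Qd = Qs: 668 - 6r_b = 318 + 8r_b, so 350 = 14r_b and r_b = 25.
Then r_s = 25 - 7 = 18 and Q = 668 - 6(25) = 518.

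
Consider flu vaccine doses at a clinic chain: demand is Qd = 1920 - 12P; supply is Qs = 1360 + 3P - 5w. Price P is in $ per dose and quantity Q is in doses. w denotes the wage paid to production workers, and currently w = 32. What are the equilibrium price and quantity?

With w = 32, supply is Qs = 1200 + 3P.
At equilibrium Qd = Qs, so 1920 - 12P = 1200 + 3P; collecting terms, 720 = 15P and P* = 48.
From the demand curve, Q* = 1920 - 12(48) = 1344.

P* = 48, Q* = 1344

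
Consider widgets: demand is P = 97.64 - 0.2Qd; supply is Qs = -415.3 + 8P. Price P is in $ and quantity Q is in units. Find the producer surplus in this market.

Producer surplus = 1237.280625

Rewriting in direct form: Qd = 488.2 - 5P.
The market clears where 488.2 - 5P = -415.3 + 8P. Rearranging, 13P = 903.5, hence P* = 69.5.
From the demand curve, Q* = 488.2 - 5(69.5) = 140.7.
Supply choke price (Qs = 0): P = 51.9125. Producer surplus = ½ × (69.5 - 51.9125) × 140.7 = 1237.280625.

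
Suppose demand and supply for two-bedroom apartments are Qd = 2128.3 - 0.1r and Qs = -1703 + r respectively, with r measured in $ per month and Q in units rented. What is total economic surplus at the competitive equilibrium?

At equilibrium Qd = Qs, so 2128.3 - 0.1r = -1703 + r; collecting terms, 3831.3 = 1.1r and r* = 3483.
Then Q* = 2128.3 - 0.1(3483) = 1780.
Demand choke price = 21283; supply choke price = 1703. CS = ½(21283 - 3483)(1780) = 15842000; PS = ½(3483 - 1703)(1780) = 1584200. Total surplus = 17426200.

Total surplus = 17426200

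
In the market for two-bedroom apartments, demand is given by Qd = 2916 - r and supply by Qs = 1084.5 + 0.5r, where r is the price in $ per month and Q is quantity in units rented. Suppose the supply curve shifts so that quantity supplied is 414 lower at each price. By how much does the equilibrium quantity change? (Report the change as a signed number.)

Set Qd = Qs: 2916 - r = 1084.5 + 0.5r, so 1831.5 = 1.5r and r* = 1221.
Substitute back: Q* = 2916 - 1221 = 1695.
After the shift, supply is Qs = 670.5 + 0.5r.
The new intersection has 2245.5 = 1.5r, i.e. r = 1497, Q = 1419.
ΔQ = 1419 - 1695 = -276.

ΔQ = -276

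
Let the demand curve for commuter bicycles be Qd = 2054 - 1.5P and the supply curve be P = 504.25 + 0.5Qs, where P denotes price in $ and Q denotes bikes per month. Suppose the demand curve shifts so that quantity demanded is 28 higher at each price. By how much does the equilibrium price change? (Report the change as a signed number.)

ΔP = 8

Solving each curve for Q: Qs = -1008.5 + 2P.
At equilibrium Qd = Qs, so 2054 - 1.5P = -1008.5 + 2P; collecting terms, 3062.5 = 3.5P and P* = 875.
Then Q* = 2054 - 1.5(875) = 741.5.
After the shift, demand is Qd = 2082 - 1.5P.
New equilibrium: 3090.5 = 3.5P, so P = 883 and Q = 757.5.
ΔP = 883 - 875 = 8.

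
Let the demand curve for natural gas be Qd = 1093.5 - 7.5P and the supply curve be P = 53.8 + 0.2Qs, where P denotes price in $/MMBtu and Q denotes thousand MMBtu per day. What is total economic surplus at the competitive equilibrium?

Inverting to quantity form: Qs = -269 + 5P.
At equilibrium Qd = Qs, so 1093.5 - 7.5P = -269 + 5P; collecting terms, 1362.5 = 12.5P and P* = 109.
Then Q* = 1093.5 - 7.5(109) = 276.
Demand choke price = 145.8; supply choke price = 53.8. CS = ½(145.8 - 109)(276) = 5078.4; PS = ½(109 - 53.8)(276) = 7617.6. Total surplus = 12696.

Total surplus = 12696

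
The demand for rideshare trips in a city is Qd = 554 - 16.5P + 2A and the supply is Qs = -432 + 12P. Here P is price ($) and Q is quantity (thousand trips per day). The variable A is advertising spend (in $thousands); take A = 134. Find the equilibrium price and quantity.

With A = 134, demand is Qd = 822 - 16.5P.
At equilibrium Qd = Qs, so 822 - 16.5P = -432 + 12P; collecting terms, 1254 = 28.5P and P* = 44.
From the demand curve, Q* = 822 - 16.5(44) = 96.

P* = 44, Q* = 96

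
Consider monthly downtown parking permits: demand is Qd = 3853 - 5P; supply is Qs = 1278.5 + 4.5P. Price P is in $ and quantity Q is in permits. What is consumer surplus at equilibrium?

Consumer surplus = 624000.4

At equilibrium Qd = Qs, so 3853 - 5P = 1278.5 + 4.5P; collecting terms, 2574.5 = 9.5P and P* = 271.
Then Q* = 3853 - 5(271) = 2498.
Demand choke price (Qd = 0): P = 3853/5 = 770.6. Consumer surplus = ½ × (770.6 - 271) × 2498 = 624000.4.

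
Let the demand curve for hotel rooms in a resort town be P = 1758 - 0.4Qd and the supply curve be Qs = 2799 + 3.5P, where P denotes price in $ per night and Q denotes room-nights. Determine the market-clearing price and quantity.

Inverting to quantity form: Qd = 4395 - 2.5P.
The market clears where 4395 - 2.5P = 2799 + 3.5P. Rearranging, 6P = 1596, hence P* = 266.
Then Q* = 4395 - 2.5(266) = 3730.

P* = 266, Q* = 3730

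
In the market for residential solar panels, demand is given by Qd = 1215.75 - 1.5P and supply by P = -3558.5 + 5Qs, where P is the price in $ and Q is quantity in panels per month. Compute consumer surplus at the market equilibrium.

Rewriting in direct form: Qs = 711.7 + 0.2P.
At equilibrium Qd = Qs, so 1215.75 - 1.5P = 711.7 + 0.2P; collecting terms, 504.05 = 1.7P and P* = 296.5.
Then Q* = 1215.75 - 1.5(296.5) = 771.
Demand choke price (Qd = 0): P = 1215.75/1.5 = 810.5. Consumer surplus = ½ × (810.5 - 296.5) × 771 = 198147.

Consumer surplus = 198147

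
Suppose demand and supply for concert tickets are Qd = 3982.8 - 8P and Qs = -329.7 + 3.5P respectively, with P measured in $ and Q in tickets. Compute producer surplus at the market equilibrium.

Set Qd = Qs: 3982.8 - 8P = -329.7 + 3.5P, so 4312.5 = 11.5P and P* = 375.
Substitute back: Q* = 3982.8 - 8(375) = 982.8.
Supply choke price (Qs = 0): P = 94.2. Producer surplus = ½ × (375 - 94.2) × 982.8 = 137985.12.

Producer surplus = 137985.12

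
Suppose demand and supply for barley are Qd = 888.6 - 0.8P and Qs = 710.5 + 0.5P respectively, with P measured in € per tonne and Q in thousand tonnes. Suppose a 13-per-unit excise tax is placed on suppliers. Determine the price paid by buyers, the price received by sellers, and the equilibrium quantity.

P_b = 142, P_s = 129, Q = 775

Suppliers keep P_s = P_b - 13 per unit, so supply in terms of the buyer price is Qs = 704 + 0.5P_b.
Set Qd = Qs: 888.6 - 0.8P_b = 704 + 0.5P_b, so 184.6 = 1.3P_b and P_b = 142.
So P_s = 129 and the quantity traded is Q = 888.6 - 0.8(142) = 775.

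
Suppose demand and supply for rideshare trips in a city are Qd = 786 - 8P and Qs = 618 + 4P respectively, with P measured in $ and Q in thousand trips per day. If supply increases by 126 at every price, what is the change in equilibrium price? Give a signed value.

ΔP = -10.5

Set Qd = Qs: 786 - 8P = 618 + 4P, so 168 = 12P and P* = 14.
Substitute back: Q* = 786 - 8(14) = 674.
After the shift, supply is Qs = 744 + 4P.
The new intersection has 42 = 12P, i.e. P = 3.5, Q = 758.
ΔP = 3.5 - 14 = -10.5.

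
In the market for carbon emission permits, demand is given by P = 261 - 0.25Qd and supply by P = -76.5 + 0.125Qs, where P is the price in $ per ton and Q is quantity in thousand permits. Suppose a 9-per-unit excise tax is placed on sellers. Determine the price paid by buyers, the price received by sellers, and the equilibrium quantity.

P_b = 42, P_s = 33, Q = 876

Rewriting in direct form: Qd = 1044 - 4P and Qs = 612 + 8P.
Sellers keep P_s = P_b - 9 per unit, so supply in terms of the buyer price is Qs = 540 + 8P_b.
Equate demand and the shifted supply: 1044 - 4P_b = 540 + 8P_b, giving 12P_b = 504, so P_b = 42.
So P_s = 33 and the quantity traded is Q = 1044 - 4(42) = 876.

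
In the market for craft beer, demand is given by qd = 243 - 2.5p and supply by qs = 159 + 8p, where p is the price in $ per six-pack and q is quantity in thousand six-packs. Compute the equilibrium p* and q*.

The market clears where 243 - 2.5p = 159 + 8p. Rearranging, 10.5p = 84, hence p* = 8.
Substitute back: q* = 243 - 2.5(8) = 223.

p* = 8, q* = 223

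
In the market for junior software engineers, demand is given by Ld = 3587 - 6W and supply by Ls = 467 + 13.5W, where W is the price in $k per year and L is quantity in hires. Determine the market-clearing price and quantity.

W* = 160, L* = 2627

Equating demand and supply, 3587 - 6W = 467 + 13.5W gives 19.5W = 3120, so W* = 160.
Then L* = 3587 - 6(160) = 2627.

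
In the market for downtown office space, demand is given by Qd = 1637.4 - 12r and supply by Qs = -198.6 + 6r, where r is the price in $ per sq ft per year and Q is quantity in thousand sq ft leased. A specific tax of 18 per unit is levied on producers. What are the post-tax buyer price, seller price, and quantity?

Producers keep r_s = r_b - 18 per unit, so supply in terms of the buyer price is Qs = -306.6 + 6r_b.
Equate demand and the shifted supply: 1637.4 - 12r_b = -306.6 + 6r_b, giving 18r_b = 1944, so r_b = 108.
Then r_s = 108 - 18 = 90 and Q = 1637.4 - 12(108) = 341.4.

r_b = 108, r_s = 90, Q = 341.4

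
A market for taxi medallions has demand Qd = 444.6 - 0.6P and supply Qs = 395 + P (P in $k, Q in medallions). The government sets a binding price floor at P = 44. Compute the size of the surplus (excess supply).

Evaluating both curves at the floor price 44 gives Qd = 418.2, Qs = 439.
Surplus = Qs - Qd = 439 - 418.2 = 20.8.

Surplus = 20.8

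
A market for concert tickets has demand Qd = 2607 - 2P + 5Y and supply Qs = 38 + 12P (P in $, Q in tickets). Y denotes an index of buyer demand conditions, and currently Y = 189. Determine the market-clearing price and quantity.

P* = 251, Q* = 3050

With Y = 189, demand is Qd = 3552 - 2P.
The market clears where 3552 - 2P = 38 + 12P. Rearranging, 14P = 3514, hence P* = 251.
Then Q* = 3552 - 2(251) = 3050.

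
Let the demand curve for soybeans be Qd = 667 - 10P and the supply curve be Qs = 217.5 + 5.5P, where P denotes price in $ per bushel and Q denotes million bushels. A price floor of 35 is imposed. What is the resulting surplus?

Surplus = 93

With P fixed at 35, quantity demanded is 317 and quantity supplied is 410.
Surplus = Qs - Qd = 410 - 317 = 93.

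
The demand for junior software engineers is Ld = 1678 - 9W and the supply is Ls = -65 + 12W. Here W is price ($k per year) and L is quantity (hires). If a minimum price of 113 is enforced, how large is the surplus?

Surplus = 630

At W = 113: Ld = 661 and Ls = 1291.
Surplus = Ls - Ld = 1291 - 661 = 630.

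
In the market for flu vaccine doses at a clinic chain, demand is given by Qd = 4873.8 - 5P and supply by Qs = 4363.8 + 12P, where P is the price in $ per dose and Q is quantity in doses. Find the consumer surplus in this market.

Consumer surplus = 2231428.644

Equating demand and supply, 4873.8 - 5P = 4363.8 + 12P gives 17P = 510, so P* = 30.
From the demand curve, Q* = 4873.8 - 5(30) = 4723.8.
Demand choke price (Qd = 0): P = 4873.8/5 = 974.76. Consumer surplus = ½ × (974.76 - 30) × 4723.8 = 2231428.644.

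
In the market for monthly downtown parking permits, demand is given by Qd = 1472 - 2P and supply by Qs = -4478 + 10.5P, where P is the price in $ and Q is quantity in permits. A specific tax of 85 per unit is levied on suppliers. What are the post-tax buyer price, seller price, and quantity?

P_b = 547.4, P_s = 462.4, Q = 377.2

With a tax of 85 on suppliers, they supply based on the net price P_s = P_b - 85, so Qs = -5370.5 + 10.5P_b.
Market clearing requires 1472 - 2P_b = -5370.5 + 10.5P_b; hence 6842.5 = 12.5P_b and P_b = 547.4.
So P_s = 462.4 and the quantity traded is Q = 1472 - 2(547.4) = 377.2.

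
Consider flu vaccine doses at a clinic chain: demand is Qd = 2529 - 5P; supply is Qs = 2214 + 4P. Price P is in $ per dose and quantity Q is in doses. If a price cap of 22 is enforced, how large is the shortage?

At P = 22: Qd = 2419 and Qs = 2302.
Shortage = Qd - Qs = 2419 - 2302 = 117.

Shortage = 117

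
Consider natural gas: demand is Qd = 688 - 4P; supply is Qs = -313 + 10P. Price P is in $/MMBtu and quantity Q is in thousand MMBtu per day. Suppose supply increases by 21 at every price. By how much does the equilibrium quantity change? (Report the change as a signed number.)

Equating demand and supply, 688 - 4P = -313 + 10P gives 14P = 1001, so P* = 71.5.
Plugging P* into demand: Q* = 688 - 4(71.5) = 402.
After the shift, supply is Qs = -292 + 10P.
Re-solving, 14P = 980 gives P = 70 and Q = 408.
ΔQ = 408 - 402 = 6.

ΔQ = 6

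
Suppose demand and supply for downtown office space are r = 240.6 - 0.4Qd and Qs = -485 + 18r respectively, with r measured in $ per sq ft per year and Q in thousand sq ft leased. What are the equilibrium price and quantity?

Inverting to quantity form: Qd = 601.5 - 2.5r.
At equilibrium Qd = Qs, so 601.5 - 2.5r = -485 + 18r; collecting terms, 1086.5 = 20.5r and r* = 53.
Substitute back: Q* = 601.5 - 2.5(53) = 469.

r* = 53, Q* = 469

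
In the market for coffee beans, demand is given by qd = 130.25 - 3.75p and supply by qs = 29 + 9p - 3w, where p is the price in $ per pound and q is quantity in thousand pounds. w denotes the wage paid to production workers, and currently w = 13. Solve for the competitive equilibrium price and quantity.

p* = 11, q* = 89

With w = 13, supply is qs = -10 + 9p.
Equating demand and supply, 130.25 - 3.75p = -10 + 9p gives 12.75p = 140.25, so p* = 11.
Then q* = 130.25 - 3.75(11) = 89.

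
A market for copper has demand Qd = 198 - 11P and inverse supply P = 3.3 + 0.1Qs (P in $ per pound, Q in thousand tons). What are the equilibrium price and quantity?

Rewriting in direct form: Qs = -33 + 10P.
At equilibrium Qd = Qs, so 198 - 11P = -33 + 10P; collecting terms, 231 = 21P and P* = 11.
Plugging P* into demand: Q* = 198 - 11(11) = 77.

P* = 11, Q* = 77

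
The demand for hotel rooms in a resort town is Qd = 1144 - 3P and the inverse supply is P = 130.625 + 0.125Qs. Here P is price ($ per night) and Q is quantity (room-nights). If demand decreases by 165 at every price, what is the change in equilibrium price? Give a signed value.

ΔP = -15

Inverting to quantity form: Qs = -1045 + 8P.
Set Qd = Qs: 1144 - 3P = -1045 + 8P, so 2189 = 11P and P* = 199.
Substitute back: Q* = 1144 - 3(199) = 547.
After the shift, demand is Qd = 979 - 3P.
The new intersection has 2024 = 11P, i.e. P = 184, Q = 427.
ΔP = 184 - 199 = -15.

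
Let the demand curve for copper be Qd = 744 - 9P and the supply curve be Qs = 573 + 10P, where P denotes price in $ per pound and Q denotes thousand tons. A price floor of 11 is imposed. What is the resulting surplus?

Surplus = 38

At P = 11: Qd = 645 and Qs = 683.
Surplus = Qs - Qd = 683 - 645 = 38.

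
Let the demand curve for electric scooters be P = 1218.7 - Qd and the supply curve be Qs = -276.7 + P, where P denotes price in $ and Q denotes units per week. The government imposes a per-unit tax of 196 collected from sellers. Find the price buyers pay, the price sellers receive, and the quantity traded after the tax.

P_b = 845.7, P_s = 649.7, Q = 373

In direct form, Qd = 1218.7 - P.
Sellers keep P_s = P_b - 196 per unit, so supply in terms of the buyer price is Qs = -472.7 + P_b.
Equate demand and the shifted supply: 1218.7 - P_b = -472.7 + P_b, giving 2P_b = 1691.4, so P_b = 845.7.
So P_s = 649.7 and the quantity traded is Q = 1218.7 - 845.7 = 373.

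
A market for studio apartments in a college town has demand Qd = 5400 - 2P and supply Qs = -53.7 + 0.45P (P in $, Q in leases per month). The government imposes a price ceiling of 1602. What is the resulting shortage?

Shortage = 1528.8

At P = 1602: Qd = 2196 and Qs = 667.2.
Shortage = Qd - Qs = 2196 - 667.2 = 1528.8.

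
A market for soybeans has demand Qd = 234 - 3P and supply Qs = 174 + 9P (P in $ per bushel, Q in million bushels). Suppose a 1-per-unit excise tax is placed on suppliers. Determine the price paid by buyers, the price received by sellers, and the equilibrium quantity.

Suppliers keep P_s = P_b - 1 per unit, so supply in terms of the buyer price is Qs = 165 + 9P_b.
Equate demand and the shifted supply: 234 - 3P_b = 165 + 9P_b, giving 12P_b = 69, so P_b = 5.75.
So P_s = 4.75 and the quantity traded is Q = 234 - 3(5.75) = 216.75.

P_b = 5.75, P_s = 4.75, Q = 216.75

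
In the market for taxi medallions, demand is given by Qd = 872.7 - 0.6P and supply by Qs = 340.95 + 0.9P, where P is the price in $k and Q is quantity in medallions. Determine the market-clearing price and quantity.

At equilibrium Qd = Qs, so 872.7 - 0.6P = 340.95 + 0.9P; collecting terms, 531.75 = 1.5P and P* = 354.5.
Substitute back: Q* = 872.7 - 0.6(354.5) = 660.

P* = 354.5, Q* = 660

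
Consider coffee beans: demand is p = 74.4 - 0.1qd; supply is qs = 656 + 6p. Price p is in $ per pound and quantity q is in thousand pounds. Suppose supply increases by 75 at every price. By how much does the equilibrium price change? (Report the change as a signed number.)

Δp = -4.6875

Inverting to quantity form: qd = 744 - 10p.
At equilibrium qd = qs, so 744 - 10p = 656 + 6p; collecting terms, 88 = 16p and p* = 5.5.
From the demand curve, q* = 744 - 10(5.5) = 689.
After the shift, supply is qs = 731 + 6p.
The new intersection has 13 = 16p, i.e. p = 0.8125, q = 735.875.
Δp = 0.8125 - 5.5 = -4.6875.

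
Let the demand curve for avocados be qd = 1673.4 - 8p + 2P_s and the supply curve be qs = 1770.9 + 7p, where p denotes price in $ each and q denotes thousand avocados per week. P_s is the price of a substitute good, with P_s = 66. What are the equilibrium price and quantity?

p* = 2.3, q* = 1787

With P_s = 66, demand is qd = 1805.4 - 8p.
Set qd = qs: 1805.4 - 8p = 1770.9 + 7p, so 34.5 = 15p and p* = 2.3.
From the demand curve, q* = 1805.4 - 8(2.3) = 1787.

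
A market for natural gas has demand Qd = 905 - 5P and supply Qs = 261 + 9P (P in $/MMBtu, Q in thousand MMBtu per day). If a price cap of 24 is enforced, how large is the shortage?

Shortage = 308

With P fixed at 24, quantity demanded is 785 and quantity supplied is 477.
Shortage = Qd - Qs = 785 - 477 = 308.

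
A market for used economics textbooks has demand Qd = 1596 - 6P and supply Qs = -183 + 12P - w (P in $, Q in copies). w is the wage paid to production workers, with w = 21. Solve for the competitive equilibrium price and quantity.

P* = 100, Q* = 996

With w = 21, supply is Qs = -204 + 12P.
At equilibrium Qd = Qs, so 1596 - 6P = -204 + 12P; collecting terms, 1800 = 18P and P* = 100.
Plugging P* into demand: Q* = 1596 - 6(100) = 996.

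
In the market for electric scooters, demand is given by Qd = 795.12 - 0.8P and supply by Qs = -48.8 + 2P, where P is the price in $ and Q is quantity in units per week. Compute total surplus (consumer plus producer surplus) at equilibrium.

Equating demand and supply, 795.12 - 0.8P = -48.8 + 2P gives 2.8P = 843.92, so P* = 301.4.
Plugging P* into demand: Q* = 795.12 - 0.8(301.4) = 554.
Demand choke price = 993.9; supply choke price = 24.4. CS = ½(993.9 - 301.4)(554) = 191822.5; PS = ½(301.4 - 24.4)(554) = 76729. Total surplus = 268551.5.

Total surplus = 268551.5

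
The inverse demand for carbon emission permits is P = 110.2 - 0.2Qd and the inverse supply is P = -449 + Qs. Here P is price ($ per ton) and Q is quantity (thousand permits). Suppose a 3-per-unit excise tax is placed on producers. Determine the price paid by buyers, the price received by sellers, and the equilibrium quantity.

Solving each curve for Q: Qd = 551 - 5P and Qs = 449 + P.
Producers keep P_s = P_b - 3 per unit, so supply in terms of the buyer price is Qs = 446 + P_b.
Set Qd = Qs: 551 - 5P_b = 446 + P_b, so 105 = 6P_b and P_b = 17.5.
So P_s = 14.5 and the quantity traded is Q = 551 - 5(17.5) = 463.5.

P_b = 17.5, P_s = 14.5, Q = 463.5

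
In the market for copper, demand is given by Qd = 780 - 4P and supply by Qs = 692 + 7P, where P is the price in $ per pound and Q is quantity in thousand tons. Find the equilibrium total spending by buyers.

The market clears where 780 - 4P = 692 + 7P. Rearranging, 11P = 88, hence P* = 8.
Plugging P* into demand: Q* = 780 - 4(8) = 748.
Total spending by buyers = P* × Q* = 8 × 748 = 5984.

Total spending by buyers = 5984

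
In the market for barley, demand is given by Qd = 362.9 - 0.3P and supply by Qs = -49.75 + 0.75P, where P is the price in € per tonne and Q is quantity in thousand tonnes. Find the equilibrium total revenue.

Equating demand and supply, 362.9 - 0.3P = -49.75 + 0.75P gives 1.05P = 412.65, so P* = 393.
From the demand curve, Q* = 362.9 - 0.3(393) = 245.
Total revenue = P* × Q* = 393 × 245 = 96285.

Total revenue = 96285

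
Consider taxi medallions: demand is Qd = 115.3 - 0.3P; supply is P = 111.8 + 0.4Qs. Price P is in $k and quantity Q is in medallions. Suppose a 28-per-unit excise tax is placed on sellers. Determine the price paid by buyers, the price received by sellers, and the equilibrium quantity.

In direct form, Qs = -279.5 + 2.5P.
Sellers keep P_s = P_b - 28 per unit, so supply in terms of the buyer price is Qs = -349.5 + 2.5P_b.
Market clearing requires 115.3 - 0.3P_b = -349.5 + 2.5P_b; hence 464.8 = 2.8P_b and P_b = 166.
So P_s = 138 and the quantity traded is Q = 115.3 - 0.3(166) = 65.5.

P_b = 166, P_s = 138, Q = 65.5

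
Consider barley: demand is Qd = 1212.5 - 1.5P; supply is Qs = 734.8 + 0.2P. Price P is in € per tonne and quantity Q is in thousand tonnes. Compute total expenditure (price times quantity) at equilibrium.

Equating demand and supply, 1212.5 - 1.5P = 734.8 + 0.2P gives 1.7P = 477.7, so P* = 281.
Plugging P* into demand: Q* = 1212.5 - 1.5(281) = 791.
Total expenditure = P* × Q* = 281 × 791 = 222271.

Total expenditure = 222271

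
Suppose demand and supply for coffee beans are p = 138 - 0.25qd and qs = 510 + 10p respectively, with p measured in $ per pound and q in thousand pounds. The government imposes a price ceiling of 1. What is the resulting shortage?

Rewriting in direct form: qd = 552 - 4p.
Evaluating both curves at the ceiling price 1 gives qd = 548, qs = 520.
Shortage = qd - qs = 548 - 520 = 28.

Shortage = 28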